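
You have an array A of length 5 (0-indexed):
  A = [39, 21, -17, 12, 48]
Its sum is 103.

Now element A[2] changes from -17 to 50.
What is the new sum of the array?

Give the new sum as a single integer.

Answer: 170

Derivation:
Old value at index 2: -17
New value at index 2: 50
Delta = 50 - -17 = 67
New sum = old_sum + delta = 103 + (67) = 170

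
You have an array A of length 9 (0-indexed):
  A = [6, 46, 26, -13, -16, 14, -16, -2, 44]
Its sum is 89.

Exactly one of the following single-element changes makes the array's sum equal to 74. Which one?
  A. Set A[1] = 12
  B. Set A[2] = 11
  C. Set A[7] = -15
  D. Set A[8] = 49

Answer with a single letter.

Option A: A[1] 46->12, delta=-34, new_sum=89+(-34)=55
Option B: A[2] 26->11, delta=-15, new_sum=89+(-15)=74 <-- matches target
Option C: A[7] -2->-15, delta=-13, new_sum=89+(-13)=76
Option D: A[8] 44->49, delta=5, new_sum=89+(5)=94

Answer: B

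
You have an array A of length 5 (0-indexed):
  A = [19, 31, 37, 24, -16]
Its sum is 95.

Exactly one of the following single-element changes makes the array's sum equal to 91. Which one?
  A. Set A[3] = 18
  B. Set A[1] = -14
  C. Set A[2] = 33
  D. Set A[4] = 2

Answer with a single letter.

Option A: A[3] 24->18, delta=-6, new_sum=95+(-6)=89
Option B: A[1] 31->-14, delta=-45, new_sum=95+(-45)=50
Option C: A[2] 37->33, delta=-4, new_sum=95+(-4)=91 <-- matches target
Option D: A[4] -16->2, delta=18, new_sum=95+(18)=113

Answer: C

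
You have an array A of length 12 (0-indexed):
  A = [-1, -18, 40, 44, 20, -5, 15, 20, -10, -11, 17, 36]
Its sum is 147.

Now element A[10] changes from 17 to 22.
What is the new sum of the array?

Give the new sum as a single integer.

Answer: 152

Derivation:
Old value at index 10: 17
New value at index 10: 22
Delta = 22 - 17 = 5
New sum = old_sum + delta = 147 + (5) = 152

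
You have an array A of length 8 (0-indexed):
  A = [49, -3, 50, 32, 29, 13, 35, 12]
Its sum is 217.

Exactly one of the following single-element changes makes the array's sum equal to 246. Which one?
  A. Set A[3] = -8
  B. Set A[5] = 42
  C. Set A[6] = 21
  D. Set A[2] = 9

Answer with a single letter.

Answer: B

Derivation:
Option A: A[3] 32->-8, delta=-40, new_sum=217+(-40)=177
Option B: A[5] 13->42, delta=29, new_sum=217+(29)=246 <-- matches target
Option C: A[6] 35->21, delta=-14, new_sum=217+(-14)=203
Option D: A[2] 50->9, delta=-41, new_sum=217+(-41)=176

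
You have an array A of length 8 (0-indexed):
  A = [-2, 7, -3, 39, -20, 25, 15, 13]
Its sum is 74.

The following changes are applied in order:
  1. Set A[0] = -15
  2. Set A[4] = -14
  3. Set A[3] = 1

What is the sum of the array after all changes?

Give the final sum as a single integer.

Initial sum: 74
Change 1: A[0] -2 -> -15, delta = -13, sum = 61
Change 2: A[4] -20 -> -14, delta = 6, sum = 67
Change 3: A[3] 39 -> 1, delta = -38, sum = 29

Answer: 29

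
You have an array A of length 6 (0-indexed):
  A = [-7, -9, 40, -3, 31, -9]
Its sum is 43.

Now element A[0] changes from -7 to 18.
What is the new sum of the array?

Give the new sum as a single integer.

Answer: 68

Derivation:
Old value at index 0: -7
New value at index 0: 18
Delta = 18 - -7 = 25
New sum = old_sum + delta = 43 + (25) = 68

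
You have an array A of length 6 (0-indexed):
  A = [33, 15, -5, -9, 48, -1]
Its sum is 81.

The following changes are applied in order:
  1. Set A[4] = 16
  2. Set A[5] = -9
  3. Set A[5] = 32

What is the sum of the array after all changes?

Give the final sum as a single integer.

Initial sum: 81
Change 1: A[4] 48 -> 16, delta = -32, sum = 49
Change 2: A[5] -1 -> -9, delta = -8, sum = 41
Change 3: A[5] -9 -> 32, delta = 41, sum = 82

Answer: 82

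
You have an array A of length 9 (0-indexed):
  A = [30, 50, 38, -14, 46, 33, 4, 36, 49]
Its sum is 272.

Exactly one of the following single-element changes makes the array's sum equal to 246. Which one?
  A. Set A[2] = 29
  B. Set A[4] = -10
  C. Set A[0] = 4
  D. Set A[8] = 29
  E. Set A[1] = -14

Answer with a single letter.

Answer: C

Derivation:
Option A: A[2] 38->29, delta=-9, new_sum=272+(-9)=263
Option B: A[4] 46->-10, delta=-56, new_sum=272+(-56)=216
Option C: A[0] 30->4, delta=-26, new_sum=272+(-26)=246 <-- matches target
Option D: A[8] 49->29, delta=-20, new_sum=272+(-20)=252
Option E: A[1] 50->-14, delta=-64, new_sum=272+(-64)=208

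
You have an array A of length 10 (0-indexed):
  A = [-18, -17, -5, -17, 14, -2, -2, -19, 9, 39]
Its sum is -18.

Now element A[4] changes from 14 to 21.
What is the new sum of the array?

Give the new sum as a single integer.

Answer: -11

Derivation:
Old value at index 4: 14
New value at index 4: 21
Delta = 21 - 14 = 7
New sum = old_sum + delta = -18 + (7) = -11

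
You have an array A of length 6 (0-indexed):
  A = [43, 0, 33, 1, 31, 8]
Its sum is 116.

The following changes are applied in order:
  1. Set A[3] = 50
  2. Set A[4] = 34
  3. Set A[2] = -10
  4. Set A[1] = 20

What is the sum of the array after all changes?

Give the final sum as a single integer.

Initial sum: 116
Change 1: A[3] 1 -> 50, delta = 49, sum = 165
Change 2: A[4] 31 -> 34, delta = 3, sum = 168
Change 3: A[2] 33 -> -10, delta = -43, sum = 125
Change 4: A[1] 0 -> 20, delta = 20, sum = 145

Answer: 145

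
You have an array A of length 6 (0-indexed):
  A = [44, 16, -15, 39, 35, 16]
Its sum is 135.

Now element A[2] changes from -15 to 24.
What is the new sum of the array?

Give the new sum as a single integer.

Answer: 174

Derivation:
Old value at index 2: -15
New value at index 2: 24
Delta = 24 - -15 = 39
New sum = old_sum + delta = 135 + (39) = 174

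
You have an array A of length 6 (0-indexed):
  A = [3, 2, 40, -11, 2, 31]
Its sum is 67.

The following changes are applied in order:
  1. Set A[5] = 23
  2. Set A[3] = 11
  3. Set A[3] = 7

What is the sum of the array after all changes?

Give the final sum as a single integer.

Initial sum: 67
Change 1: A[5] 31 -> 23, delta = -8, sum = 59
Change 2: A[3] -11 -> 11, delta = 22, sum = 81
Change 3: A[3] 11 -> 7, delta = -4, sum = 77

Answer: 77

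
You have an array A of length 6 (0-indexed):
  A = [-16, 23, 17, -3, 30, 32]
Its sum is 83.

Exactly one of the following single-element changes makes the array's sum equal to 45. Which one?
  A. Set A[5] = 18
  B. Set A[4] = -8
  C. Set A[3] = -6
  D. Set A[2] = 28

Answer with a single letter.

Answer: B

Derivation:
Option A: A[5] 32->18, delta=-14, new_sum=83+(-14)=69
Option B: A[4] 30->-8, delta=-38, new_sum=83+(-38)=45 <-- matches target
Option C: A[3] -3->-6, delta=-3, new_sum=83+(-3)=80
Option D: A[2] 17->28, delta=11, new_sum=83+(11)=94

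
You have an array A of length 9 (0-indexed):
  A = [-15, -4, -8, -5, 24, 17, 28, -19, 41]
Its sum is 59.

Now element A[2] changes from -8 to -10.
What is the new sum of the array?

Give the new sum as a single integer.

Answer: 57

Derivation:
Old value at index 2: -8
New value at index 2: -10
Delta = -10 - -8 = -2
New sum = old_sum + delta = 59 + (-2) = 57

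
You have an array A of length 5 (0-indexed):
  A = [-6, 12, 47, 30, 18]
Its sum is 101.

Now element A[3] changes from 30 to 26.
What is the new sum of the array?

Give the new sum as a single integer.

Old value at index 3: 30
New value at index 3: 26
Delta = 26 - 30 = -4
New sum = old_sum + delta = 101 + (-4) = 97

Answer: 97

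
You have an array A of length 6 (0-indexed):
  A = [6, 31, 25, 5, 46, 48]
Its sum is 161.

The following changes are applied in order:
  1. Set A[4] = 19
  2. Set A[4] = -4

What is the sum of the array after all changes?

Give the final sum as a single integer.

Answer: 111

Derivation:
Initial sum: 161
Change 1: A[4] 46 -> 19, delta = -27, sum = 134
Change 2: A[4] 19 -> -4, delta = -23, sum = 111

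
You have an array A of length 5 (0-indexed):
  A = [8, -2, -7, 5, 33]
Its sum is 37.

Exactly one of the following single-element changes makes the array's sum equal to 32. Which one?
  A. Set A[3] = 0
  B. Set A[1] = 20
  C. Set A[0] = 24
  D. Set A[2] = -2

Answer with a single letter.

Option A: A[3] 5->0, delta=-5, new_sum=37+(-5)=32 <-- matches target
Option B: A[1] -2->20, delta=22, new_sum=37+(22)=59
Option C: A[0] 8->24, delta=16, new_sum=37+(16)=53
Option D: A[2] -7->-2, delta=5, new_sum=37+(5)=42

Answer: A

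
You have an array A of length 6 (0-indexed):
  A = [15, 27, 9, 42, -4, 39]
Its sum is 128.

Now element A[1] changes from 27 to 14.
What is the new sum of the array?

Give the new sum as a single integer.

Old value at index 1: 27
New value at index 1: 14
Delta = 14 - 27 = -13
New sum = old_sum + delta = 128 + (-13) = 115

Answer: 115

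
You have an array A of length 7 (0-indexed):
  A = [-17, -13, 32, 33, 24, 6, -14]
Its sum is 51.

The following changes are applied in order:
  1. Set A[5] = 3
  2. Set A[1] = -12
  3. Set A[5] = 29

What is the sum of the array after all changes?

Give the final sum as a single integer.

Initial sum: 51
Change 1: A[5] 6 -> 3, delta = -3, sum = 48
Change 2: A[1] -13 -> -12, delta = 1, sum = 49
Change 3: A[5] 3 -> 29, delta = 26, sum = 75

Answer: 75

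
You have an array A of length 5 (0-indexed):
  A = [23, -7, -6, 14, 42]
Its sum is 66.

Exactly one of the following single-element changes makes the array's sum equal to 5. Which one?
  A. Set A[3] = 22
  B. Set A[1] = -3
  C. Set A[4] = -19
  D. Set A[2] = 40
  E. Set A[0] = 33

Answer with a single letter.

Option A: A[3] 14->22, delta=8, new_sum=66+(8)=74
Option B: A[1] -7->-3, delta=4, new_sum=66+(4)=70
Option C: A[4] 42->-19, delta=-61, new_sum=66+(-61)=5 <-- matches target
Option D: A[2] -6->40, delta=46, new_sum=66+(46)=112
Option E: A[0] 23->33, delta=10, new_sum=66+(10)=76

Answer: C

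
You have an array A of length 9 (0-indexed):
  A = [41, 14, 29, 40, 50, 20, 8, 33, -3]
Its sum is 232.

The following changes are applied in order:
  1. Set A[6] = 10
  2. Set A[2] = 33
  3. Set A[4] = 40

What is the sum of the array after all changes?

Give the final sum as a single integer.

Answer: 228

Derivation:
Initial sum: 232
Change 1: A[6] 8 -> 10, delta = 2, sum = 234
Change 2: A[2] 29 -> 33, delta = 4, sum = 238
Change 3: A[4] 50 -> 40, delta = -10, sum = 228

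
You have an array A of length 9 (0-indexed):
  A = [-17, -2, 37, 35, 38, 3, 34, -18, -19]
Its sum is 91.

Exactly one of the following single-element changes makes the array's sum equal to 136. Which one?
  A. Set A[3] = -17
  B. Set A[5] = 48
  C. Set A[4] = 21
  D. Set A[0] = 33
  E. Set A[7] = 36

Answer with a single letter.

Option A: A[3] 35->-17, delta=-52, new_sum=91+(-52)=39
Option B: A[5] 3->48, delta=45, new_sum=91+(45)=136 <-- matches target
Option C: A[4] 38->21, delta=-17, new_sum=91+(-17)=74
Option D: A[0] -17->33, delta=50, new_sum=91+(50)=141
Option E: A[7] -18->36, delta=54, new_sum=91+(54)=145

Answer: B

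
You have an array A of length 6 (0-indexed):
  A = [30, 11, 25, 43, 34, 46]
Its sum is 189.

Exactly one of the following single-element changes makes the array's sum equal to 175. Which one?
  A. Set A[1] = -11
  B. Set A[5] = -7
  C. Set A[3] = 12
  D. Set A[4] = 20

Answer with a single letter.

Option A: A[1] 11->-11, delta=-22, new_sum=189+(-22)=167
Option B: A[5] 46->-7, delta=-53, new_sum=189+(-53)=136
Option C: A[3] 43->12, delta=-31, new_sum=189+(-31)=158
Option D: A[4] 34->20, delta=-14, new_sum=189+(-14)=175 <-- matches target

Answer: D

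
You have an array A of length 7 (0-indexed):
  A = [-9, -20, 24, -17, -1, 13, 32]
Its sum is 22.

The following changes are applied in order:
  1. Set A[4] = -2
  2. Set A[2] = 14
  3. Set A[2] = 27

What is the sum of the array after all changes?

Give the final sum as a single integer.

Answer: 24

Derivation:
Initial sum: 22
Change 1: A[4] -1 -> -2, delta = -1, sum = 21
Change 2: A[2] 24 -> 14, delta = -10, sum = 11
Change 3: A[2] 14 -> 27, delta = 13, sum = 24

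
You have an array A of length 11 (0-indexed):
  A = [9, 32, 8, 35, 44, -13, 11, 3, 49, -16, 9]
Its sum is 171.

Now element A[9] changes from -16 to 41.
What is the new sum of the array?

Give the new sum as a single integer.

Answer: 228

Derivation:
Old value at index 9: -16
New value at index 9: 41
Delta = 41 - -16 = 57
New sum = old_sum + delta = 171 + (57) = 228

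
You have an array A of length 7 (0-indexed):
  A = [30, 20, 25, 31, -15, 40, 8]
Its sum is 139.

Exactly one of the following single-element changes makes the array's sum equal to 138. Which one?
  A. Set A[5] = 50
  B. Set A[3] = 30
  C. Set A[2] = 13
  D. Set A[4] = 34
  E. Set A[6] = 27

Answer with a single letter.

Answer: B

Derivation:
Option A: A[5] 40->50, delta=10, new_sum=139+(10)=149
Option B: A[3] 31->30, delta=-1, new_sum=139+(-1)=138 <-- matches target
Option C: A[2] 25->13, delta=-12, new_sum=139+(-12)=127
Option D: A[4] -15->34, delta=49, new_sum=139+(49)=188
Option E: A[6] 8->27, delta=19, new_sum=139+(19)=158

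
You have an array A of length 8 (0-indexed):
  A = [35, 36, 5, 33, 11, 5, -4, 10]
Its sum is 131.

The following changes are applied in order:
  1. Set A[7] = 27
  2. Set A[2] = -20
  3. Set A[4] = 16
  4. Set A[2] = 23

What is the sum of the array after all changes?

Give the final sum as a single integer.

Initial sum: 131
Change 1: A[7] 10 -> 27, delta = 17, sum = 148
Change 2: A[2] 5 -> -20, delta = -25, sum = 123
Change 3: A[4] 11 -> 16, delta = 5, sum = 128
Change 4: A[2] -20 -> 23, delta = 43, sum = 171

Answer: 171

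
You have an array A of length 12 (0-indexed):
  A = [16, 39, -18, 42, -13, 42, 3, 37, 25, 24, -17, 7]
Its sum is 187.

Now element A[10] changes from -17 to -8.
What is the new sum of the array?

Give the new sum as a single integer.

Old value at index 10: -17
New value at index 10: -8
Delta = -8 - -17 = 9
New sum = old_sum + delta = 187 + (9) = 196

Answer: 196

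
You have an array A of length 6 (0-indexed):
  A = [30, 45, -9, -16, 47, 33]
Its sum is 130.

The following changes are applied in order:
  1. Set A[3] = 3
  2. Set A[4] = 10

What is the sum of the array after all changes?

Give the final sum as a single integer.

Answer: 112

Derivation:
Initial sum: 130
Change 1: A[3] -16 -> 3, delta = 19, sum = 149
Change 2: A[4] 47 -> 10, delta = -37, sum = 112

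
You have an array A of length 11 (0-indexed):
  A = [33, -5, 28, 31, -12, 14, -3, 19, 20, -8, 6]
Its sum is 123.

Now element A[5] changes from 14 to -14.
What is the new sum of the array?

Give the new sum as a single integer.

Old value at index 5: 14
New value at index 5: -14
Delta = -14 - 14 = -28
New sum = old_sum + delta = 123 + (-28) = 95

Answer: 95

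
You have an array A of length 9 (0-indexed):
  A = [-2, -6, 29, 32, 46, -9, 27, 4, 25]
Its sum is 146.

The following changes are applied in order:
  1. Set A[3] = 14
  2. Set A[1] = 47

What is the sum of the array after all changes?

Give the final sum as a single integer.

Answer: 181

Derivation:
Initial sum: 146
Change 1: A[3] 32 -> 14, delta = -18, sum = 128
Change 2: A[1] -6 -> 47, delta = 53, sum = 181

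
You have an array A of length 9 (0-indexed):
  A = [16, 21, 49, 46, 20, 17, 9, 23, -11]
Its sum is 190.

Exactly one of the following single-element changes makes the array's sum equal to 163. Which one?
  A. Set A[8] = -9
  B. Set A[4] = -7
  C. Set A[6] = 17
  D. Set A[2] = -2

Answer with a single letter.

Answer: B

Derivation:
Option A: A[8] -11->-9, delta=2, new_sum=190+(2)=192
Option B: A[4] 20->-7, delta=-27, new_sum=190+(-27)=163 <-- matches target
Option C: A[6] 9->17, delta=8, new_sum=190+(8)=198
Option D: A[2] 49->-2, delta=-51, new_sum=190+(-51)=139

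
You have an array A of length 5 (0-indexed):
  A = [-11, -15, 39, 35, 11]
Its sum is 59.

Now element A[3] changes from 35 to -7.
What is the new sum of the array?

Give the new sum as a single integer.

Answer: 17

Derivation:
Old value at index 3: 35
New value at index 3: -7
Delta = -7 - 35 = -42
New sum = old_sum + delta = 59 + (-42) = 17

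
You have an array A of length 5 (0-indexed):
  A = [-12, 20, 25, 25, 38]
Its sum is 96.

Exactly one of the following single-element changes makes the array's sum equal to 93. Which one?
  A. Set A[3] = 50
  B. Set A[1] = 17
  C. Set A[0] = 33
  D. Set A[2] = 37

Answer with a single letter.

Answer: B

Derivation:
Option A: A[3] 25->50, delta=25, new_sum=96+(25)=121
Option B: A[1] 20->17, delta=-3, new_sum=96+(-3)=93 <-- matches target
Option C: A[0] -12->33, delta=45, new_sum=96+(45)=141
Option D: A[2] 25->37, delta=12, new_sum=96+(12)=108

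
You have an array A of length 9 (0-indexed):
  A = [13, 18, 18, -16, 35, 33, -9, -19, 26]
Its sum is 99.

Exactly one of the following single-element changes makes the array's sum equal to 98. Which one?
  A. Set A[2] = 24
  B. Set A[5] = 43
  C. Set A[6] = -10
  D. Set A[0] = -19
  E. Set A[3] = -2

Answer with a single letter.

Option A: A[2] 18->24, delta=6, new_sum=99+(6)=105
Option B: A[5] 33->43, delta=10, new_sum=99+(10)=109
Option C: A[6] -9->-10, delta=-1, new_sum=99+(-1)=98 <-- matches target
Option D: A[0] 13->-19, delta=-32, new_sum=99+(-32)=67
Option E: A[3] -16->-2, delta=14, new_sum=99+(14)=113

Answer: C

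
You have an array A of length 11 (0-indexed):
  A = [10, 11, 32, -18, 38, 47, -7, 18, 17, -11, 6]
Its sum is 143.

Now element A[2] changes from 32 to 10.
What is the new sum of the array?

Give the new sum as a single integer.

Answer: 121

Derivation:
Old value at index 2: 32
New value at index 2: 10
Delta = 10 - 32 = -22
New sum = old_sum + delta = 143 + (-22) = 121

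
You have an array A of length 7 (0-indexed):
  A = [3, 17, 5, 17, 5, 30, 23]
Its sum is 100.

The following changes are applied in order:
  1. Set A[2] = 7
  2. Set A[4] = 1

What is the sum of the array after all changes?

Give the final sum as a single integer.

Answer: 98

Derivation:
Initial sum: 100
Change 1: A[2] 5 -> 7, delta = 2, sum = 102
Change 2: A[4] 5 -> 1, delta = -4, sum = 98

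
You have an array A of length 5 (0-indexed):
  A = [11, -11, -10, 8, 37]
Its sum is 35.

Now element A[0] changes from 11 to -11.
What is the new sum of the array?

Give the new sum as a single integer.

Answer: 13

Derivation:
Old value at index 0: 11
New value at index 0: -11
Delta = -11 - 11 = -22
New sum = old_sum + delta = 35 + (-22) = 13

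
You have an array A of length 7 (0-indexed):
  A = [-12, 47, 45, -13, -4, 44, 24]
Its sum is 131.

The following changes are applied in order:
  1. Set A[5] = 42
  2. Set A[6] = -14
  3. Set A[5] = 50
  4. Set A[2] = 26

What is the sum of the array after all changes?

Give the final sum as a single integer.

Initial sum: 131
Change 1: A[5] 44 -> 42, delta = -2, sum = 129
Change 2: A[6] 24 -> -14, delta = -38, sum = 91
Change 3: A[5] 42 -> 50, delta = 8, sum = 99
Change 4: A[2] 45 -> 26, delta = -19, sum = 80

Answer: 80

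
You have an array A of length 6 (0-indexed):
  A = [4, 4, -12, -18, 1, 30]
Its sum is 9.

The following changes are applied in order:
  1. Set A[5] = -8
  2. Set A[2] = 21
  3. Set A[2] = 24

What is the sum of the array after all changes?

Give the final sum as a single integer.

Initial sum: 9
Change 1: A[5] 30 -> -8, delta = -38, sum = -29
Change 2: A[2] -12 -> 21, delta = 33, sum = 4
Change 3: A[2] 21 -> 24, delta = 3, sum = 7

Answer: 7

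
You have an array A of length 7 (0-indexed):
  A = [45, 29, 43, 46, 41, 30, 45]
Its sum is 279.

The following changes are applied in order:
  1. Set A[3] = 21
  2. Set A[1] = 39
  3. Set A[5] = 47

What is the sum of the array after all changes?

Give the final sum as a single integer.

Answer: 281

Derivation:
Initial sum: 279
Change 1: A[3] 46 -> 21, delta = -25, sum = 254
Change 2: A[1] 29 -> 39, delta = 10, sum = 264
Change 3: A[5] 30 -> 47, delta = 17, sum = 281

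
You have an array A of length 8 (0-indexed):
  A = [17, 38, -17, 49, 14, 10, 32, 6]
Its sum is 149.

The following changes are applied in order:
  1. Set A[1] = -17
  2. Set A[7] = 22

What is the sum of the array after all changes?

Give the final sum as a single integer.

Answer: 110

Derivation:
Initial sum: 149
Change 1: A[1] 38 -> -17, delta = -55, sum = 94
Change 2: A[7] 6 -> 22, delta = 16, sum = 110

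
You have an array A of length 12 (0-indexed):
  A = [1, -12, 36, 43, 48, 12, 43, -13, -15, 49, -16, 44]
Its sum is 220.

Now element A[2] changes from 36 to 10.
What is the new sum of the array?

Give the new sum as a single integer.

Old value at index 2: 36
New value at index 2: 10
Delta = 10 - 36 = -26
New sum = old_sum + delta = 220 + (-26) = 194

Answer: 194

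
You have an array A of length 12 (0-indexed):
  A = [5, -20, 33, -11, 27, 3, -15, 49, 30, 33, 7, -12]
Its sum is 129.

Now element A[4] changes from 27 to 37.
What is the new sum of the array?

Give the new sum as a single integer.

Answer: 139

Derivation:
Old value at index 4: 27
New value at index 4: 37
Delta = 37 - 27 = 10
New sum = old_sum + delta = 129 + (10) = 139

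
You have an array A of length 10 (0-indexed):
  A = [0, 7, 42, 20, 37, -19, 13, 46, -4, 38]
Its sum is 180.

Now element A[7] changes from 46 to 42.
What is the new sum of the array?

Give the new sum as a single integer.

Answer: 176

Derivation:
Old value at index 7: 46
New value at index 7: 42
Delta = 42 - 46 = -4
New sum = old_sum + delta = 180 + (-4) = 176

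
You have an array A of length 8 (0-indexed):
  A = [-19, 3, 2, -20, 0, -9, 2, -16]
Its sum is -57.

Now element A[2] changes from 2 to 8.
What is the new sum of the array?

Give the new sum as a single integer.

Answer: -51

Derivation:
Old value at index 2: 2
New value at index 2: 8
Delta = 8 - 2 = 6
New sum = old_sum + delta = -57 + (6) = -51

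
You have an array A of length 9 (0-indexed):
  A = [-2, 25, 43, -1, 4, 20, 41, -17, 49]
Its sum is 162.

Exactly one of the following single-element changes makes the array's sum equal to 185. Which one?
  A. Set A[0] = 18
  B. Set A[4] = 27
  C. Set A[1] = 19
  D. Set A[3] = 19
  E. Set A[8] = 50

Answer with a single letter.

Option A: A[0] -2->18, delta=20, new_sum=162+(20)=182
Option B: A[4] 4->27, delta=23, new_sum=162+(23)=185 <-- matches target
Option C: A[1] 25->19, delta=-6, new_sum=162+(-6)=156
Option D: A[3] -1->19, delta=20, new_sum=162+(20)=182
Option E: A[8] 49->50, delta=1, new_sum=162+(1)=163

Answer: B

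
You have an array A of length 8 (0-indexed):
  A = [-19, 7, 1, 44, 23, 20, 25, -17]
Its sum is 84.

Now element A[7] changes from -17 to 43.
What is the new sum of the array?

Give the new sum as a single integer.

Answer: 144

Derivation:
Old value at index 7: -17
New value at index 7: 43
Delta = 43 - -17 = 60
New sum = old_sum + delta = 84 + (60) = 144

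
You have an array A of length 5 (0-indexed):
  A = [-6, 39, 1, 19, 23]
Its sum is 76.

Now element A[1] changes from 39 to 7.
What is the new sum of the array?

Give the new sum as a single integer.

Answer: 44

Derivation:
Old value at index 1: 39
New value at index 1: 7
Delta = 7 - 39 = -32
New sum = old_sum + delta = 76 + (-32) = 44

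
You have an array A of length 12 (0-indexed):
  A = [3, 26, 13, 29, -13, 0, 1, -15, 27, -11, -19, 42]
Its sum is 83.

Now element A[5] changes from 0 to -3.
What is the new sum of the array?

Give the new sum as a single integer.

Answer: 80

Derivation:
Old value at index 5: 0
New value at index 5: -3
Delta = -3 - 0 = -3
New sum = old_sum + delta = 83 + (-3) = 80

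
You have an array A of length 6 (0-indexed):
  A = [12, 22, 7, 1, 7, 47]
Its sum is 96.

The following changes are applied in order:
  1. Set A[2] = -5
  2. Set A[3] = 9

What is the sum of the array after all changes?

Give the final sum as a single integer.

Initial sum: 96
Change 1: A[2] 7 -> -5, delta = -12, sum = 84
Change 2: A[3] 1 -> 9, delta = 8, sum = 92

Answer: 92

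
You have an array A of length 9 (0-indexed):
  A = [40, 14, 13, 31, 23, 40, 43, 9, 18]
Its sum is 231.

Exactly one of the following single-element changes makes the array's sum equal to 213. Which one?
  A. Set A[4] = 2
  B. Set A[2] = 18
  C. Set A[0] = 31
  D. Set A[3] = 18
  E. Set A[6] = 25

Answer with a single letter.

Answer: E

Derivation:
Option A: A[4] 23->2, delta=-21, new_sum=231+(-21)=210
Option B: A[2] 13->18, delta=5, new_sum=231+(5)=236
Option C: A[0] 40->31, delta=-9, new_sum=231+(-9)=222
Option D: A[3] 31->18, delta=-13, new_sum=231+(-13)=218
Option E: A[6] 43->25, delta=-18, new_sum=231+(-18)=213 <-- matches target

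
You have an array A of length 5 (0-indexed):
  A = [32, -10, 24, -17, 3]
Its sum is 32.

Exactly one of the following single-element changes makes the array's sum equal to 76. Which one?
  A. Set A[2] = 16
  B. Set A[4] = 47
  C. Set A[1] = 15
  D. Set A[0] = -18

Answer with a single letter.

Answer: B

Derivation:
Option A: A[2] 24->16, delta=-8, new_sum=32+(-8)=24
Option B: A[4] 3->47, delta=44, new_sum=32+(44)=76 <-- matches target
Option C: A[1] -10->15, delta=25, new_sum=32+(25)=57
Option D: A[0] 32->-18, delta=-50, new_sum=32+(-50)=-18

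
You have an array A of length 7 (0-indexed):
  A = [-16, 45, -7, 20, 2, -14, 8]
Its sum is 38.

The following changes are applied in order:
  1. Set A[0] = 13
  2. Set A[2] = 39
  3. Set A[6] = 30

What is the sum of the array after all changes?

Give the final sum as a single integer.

Initial sum: 38
Change 1: A[0] -16 -> 13, delta = 29, sum = 67
Change 2: A[2] -7 -> 39, delta = 46, sum = 113
Change 3: A[6] 8 -> 30, delta = 22, sum = 135

Answer: 135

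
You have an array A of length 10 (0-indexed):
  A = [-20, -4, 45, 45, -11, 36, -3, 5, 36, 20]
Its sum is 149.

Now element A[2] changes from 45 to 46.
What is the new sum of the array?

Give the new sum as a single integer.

Old value at index 2: 45
New value at index 2: 46
Delta = 46 - 45 = 1
New sum = old_sum + delta = 149 + (1) = 150

Answer: 150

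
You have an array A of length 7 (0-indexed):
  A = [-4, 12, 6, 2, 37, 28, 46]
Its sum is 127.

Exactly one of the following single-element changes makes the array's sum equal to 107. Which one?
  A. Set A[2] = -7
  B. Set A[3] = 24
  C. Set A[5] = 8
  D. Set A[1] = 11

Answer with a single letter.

Option A: A[2] 6->-7, delta=-13, new_sum=127+(-13)=114
Option B: A[3] 2->24, delta=22, new_sum=127+(22)=149
Option C: A[5] 28->8, delta=-20, new_sum=127+(-20)=107 <-- matches target
Option D: A[1] 12->11, delta=-1, new_sum=127+(-1)=126

Answer: C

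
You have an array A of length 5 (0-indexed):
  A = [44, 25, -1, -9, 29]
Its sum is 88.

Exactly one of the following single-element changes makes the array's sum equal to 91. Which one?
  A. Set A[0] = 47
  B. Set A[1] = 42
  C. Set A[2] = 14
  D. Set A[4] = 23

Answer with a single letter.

Option A: A[0] 44->47, delta=3, new_sum=88+(3)=91 <-- matches target
Option B: A[1] 25->42, delta=17, new_sum=88+(17)=105
Option C: A[2] -1->14, delta=15, new_sum=88+(15)=103
Option D: A[4] 29->23, delta=-6, new_sum=88+(-6)=82

Answer: A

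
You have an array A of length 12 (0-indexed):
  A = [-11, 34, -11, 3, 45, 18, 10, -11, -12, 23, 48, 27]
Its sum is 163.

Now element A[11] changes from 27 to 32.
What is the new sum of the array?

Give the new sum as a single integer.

Old value at index 11: 27
New value at index 11: 32
Delta = 32 - 27 = 5
New sum = old_sum + delta = 163 + (5) = 168

Answer: 168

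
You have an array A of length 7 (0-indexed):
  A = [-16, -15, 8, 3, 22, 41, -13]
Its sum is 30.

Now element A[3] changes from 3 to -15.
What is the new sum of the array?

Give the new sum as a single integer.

Answer: 12

Derivation:
Old value at index 3: 3
New value at index 3: -15
Delta = -15 - 3 = -18
New sum = old_sum + delta = 30 + (-18) = 12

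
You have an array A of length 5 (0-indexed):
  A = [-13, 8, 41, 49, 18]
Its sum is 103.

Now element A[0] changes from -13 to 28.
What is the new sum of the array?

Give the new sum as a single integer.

Old value at index 0: -13
New value at index 0: 28
Delta = 28 - -13 = 41
New sum = old_sum + delta = 103 + (41) = 144

Answer: 144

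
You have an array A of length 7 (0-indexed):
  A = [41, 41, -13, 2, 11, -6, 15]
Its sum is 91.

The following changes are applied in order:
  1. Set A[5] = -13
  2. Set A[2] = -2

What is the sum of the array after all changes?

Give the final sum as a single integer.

Initial sum: 91
Change 1: A[5] -6 -> -13, delta = -7, sum = 84
Change 2: A[2] -13 -> -2, delta = 11, sum = 95

Answer: 95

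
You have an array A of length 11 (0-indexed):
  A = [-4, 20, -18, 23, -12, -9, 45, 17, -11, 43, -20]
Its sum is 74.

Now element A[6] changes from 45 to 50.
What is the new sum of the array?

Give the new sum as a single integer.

Old value at index 6: 45
New value at index 6: 50
Delta = 50 - 45 = 5
New sum = old_sum + delta = 74 + (5) = 79

Answer: 79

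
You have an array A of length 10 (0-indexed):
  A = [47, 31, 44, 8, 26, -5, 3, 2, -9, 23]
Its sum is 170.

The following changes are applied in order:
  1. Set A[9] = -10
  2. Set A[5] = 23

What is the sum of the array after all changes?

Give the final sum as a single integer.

Initial sum: 170
Change 1: A[9] 23 -> -10, delta = -33, sum = 137
Change 2: A[5] -5 -> 23, delta = 28, sum = 165

Answer: 165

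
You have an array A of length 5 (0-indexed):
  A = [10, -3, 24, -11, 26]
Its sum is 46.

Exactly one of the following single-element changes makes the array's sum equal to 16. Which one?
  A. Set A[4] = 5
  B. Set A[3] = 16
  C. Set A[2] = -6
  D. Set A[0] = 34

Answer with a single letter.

Option A: A[4] 26->5, delta=-21, new_sum=46+(-21)=25
Option B: A[3] -11->16, delta=27, new_sum=46+(27)=73
Option C: A[2] 24->-6, delta=-30, new_sum=46+(-30)=16 <-- matches target
Option D: A[0] 10->34, delta=24, new_sum=46+(24)=70

Answer: C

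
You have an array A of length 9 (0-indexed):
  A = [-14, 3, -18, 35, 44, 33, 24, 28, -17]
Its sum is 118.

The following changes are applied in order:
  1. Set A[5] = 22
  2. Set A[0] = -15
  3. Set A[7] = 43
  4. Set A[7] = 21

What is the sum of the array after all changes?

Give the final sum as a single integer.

Answer: 99

Derivation:
Initial sum: 118
Change 1: A[5] 33 -> 22, delta = -11, sum = 107
Change 2: A[0] -14 -> -15, delta = -1, sum = 106
Change 3: A[7] 28 -> 43, delta = 15, sum = 121
Change 4: A[7] 43 -> 21, delta = -22, sum = 99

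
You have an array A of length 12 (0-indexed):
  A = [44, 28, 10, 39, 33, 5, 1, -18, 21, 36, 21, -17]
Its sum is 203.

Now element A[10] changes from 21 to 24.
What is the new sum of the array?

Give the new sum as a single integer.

Answer: 206

Derivation:
Old value at index 10: 21
New value at index 10: 24
Delta = 24 - 21 = 3
New sum = old_sum + delta = 203 + (3) = 206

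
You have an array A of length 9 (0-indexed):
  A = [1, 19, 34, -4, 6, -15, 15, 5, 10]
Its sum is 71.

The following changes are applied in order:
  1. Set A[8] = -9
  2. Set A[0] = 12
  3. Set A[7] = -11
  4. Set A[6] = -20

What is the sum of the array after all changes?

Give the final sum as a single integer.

Answer: 12

Derivation:
Initial sum: 71
Change 1: A[8] 10 -> -9, delta = -19, sum = 52
Change 2: A[0] 1 -> 12, delta = 11, sum = 63
Change 3: A[7] 5 -> -11, delta = -16, sum = 47
Change 4: A[6] 15 -> -20, delta = -35, sum = 12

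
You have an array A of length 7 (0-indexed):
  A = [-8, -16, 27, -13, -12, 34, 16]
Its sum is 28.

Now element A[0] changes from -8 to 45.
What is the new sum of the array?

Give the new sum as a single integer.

Answer: 81

Derivation:
Old value at index 0: -8
New value at index 0: 45
Delta = 45 - -8 = 53
New sum = old_sum + delta = 28 + (53) = 81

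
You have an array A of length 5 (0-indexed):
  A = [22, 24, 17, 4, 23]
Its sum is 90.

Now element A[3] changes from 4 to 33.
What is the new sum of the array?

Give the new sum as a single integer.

Old value at index 3: 4
New value at index 3: 33
Delta = 33 - 4 = 29
New sum = old_sum + delta = 90 + (29) = 119

Answer: 119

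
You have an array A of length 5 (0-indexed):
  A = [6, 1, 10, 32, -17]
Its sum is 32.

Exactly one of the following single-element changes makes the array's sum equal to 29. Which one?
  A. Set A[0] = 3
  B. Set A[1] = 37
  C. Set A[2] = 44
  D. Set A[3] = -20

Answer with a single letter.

Option A: A[0] 6->3, delta=-3, new_sum=32+(-3)=29 <-- matches target
Option B: A[1] 1->37, delta=36, new_sum=32+(36)=68
Option C: A[2] 10->44, delta=34, new_sum=32+(34)=66
Option D: A[3] 32->-20, delta=-52, new_sum=32+(-52)=-20

Answer: A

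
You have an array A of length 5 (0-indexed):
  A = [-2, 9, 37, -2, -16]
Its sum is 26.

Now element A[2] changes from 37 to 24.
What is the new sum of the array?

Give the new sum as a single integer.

Old value at index 2: 37
New value at index 2: 24
Delta = 24 - 37 = -13
New sum = old_sum + delta = 26 + (-13) = 13

Answer: 13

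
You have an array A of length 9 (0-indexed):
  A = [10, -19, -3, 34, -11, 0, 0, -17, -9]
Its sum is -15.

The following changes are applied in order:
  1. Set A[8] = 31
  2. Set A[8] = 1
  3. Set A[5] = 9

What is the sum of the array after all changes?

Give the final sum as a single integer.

Initial sum: -15
Change 1: A[8] -9 -> 31, delta = 40, sum = 25
Change 2: A[8] 31 -> 1, delta = -30, sum = -5
Change 3: A[5] 0 -> 9, delta = 9, sum = 4

Answer: 4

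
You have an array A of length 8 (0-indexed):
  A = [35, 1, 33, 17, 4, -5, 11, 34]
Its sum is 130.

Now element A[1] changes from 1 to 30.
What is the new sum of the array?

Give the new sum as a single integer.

Answer: 159

Derivation:
Old value at index 1: 1
New value at index 1: 30
Delta = 30 - 1 = 29
New sum = old_sum + delta = 130 + (29) = 159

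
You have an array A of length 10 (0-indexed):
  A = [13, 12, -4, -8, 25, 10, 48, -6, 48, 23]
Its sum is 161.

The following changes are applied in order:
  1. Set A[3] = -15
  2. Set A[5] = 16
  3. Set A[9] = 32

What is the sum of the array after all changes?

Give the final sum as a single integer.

Initial sum: 161
Change 1: A[3] -8 -> -15, delta = -7, sum = 154
Change 2: A[5] 10 -> 16, delta = 6, sum = 160
Change 3: A[9] 23 -> 32, delta = 9, sum = 169

Answer: 169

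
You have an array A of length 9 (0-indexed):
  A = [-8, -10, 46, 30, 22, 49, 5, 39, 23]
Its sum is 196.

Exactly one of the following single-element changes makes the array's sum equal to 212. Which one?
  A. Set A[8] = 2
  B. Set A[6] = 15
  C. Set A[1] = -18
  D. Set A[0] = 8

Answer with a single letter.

Answer: D

Derivation:
Option A: A[8] 23->2, delta=-21, new_sum=196+(-21)=175
Option B: A[6] 5->15, delta=10, new_sum=196+(10)=206
Option C: A[1] -10->-18, delta=-8, new_sum=196+(-8)=188
Option D: A[0] -8->8, delta=16, new_sum=196+(16)=212 <-- matches target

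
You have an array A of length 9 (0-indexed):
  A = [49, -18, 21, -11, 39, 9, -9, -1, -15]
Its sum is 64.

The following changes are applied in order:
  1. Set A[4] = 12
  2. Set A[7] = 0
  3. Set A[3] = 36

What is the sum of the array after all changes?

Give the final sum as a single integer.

Answer: 85

Derivation:
Initial sum: 64
Change 1: A[4] 39 -> 12, delta = -27, sum = 37
Change 2: A[7] -1 -> 0, delta = 1, sum = 38
Change 3: A[3] -11 -> 36, delta = 47, sum = 85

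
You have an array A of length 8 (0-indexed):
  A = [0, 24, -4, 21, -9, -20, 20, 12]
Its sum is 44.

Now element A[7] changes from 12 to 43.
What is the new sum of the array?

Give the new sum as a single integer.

Old value at index 7: 12
New value at index 7: 43
Delta = 43 - 12 = 31
New sum = old_sum + delta = 44 + (31) = 75

Answer: 75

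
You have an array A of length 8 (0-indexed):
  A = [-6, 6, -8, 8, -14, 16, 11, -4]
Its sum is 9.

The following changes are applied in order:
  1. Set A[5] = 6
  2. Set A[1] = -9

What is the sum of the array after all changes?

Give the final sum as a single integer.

Initial sum: 9
Change 1: A[5] 16 -> 6, delta = -10, sum = -1
Change 2: A[1] 6 -> -9, delta = -15, sum = -16

Answer: -16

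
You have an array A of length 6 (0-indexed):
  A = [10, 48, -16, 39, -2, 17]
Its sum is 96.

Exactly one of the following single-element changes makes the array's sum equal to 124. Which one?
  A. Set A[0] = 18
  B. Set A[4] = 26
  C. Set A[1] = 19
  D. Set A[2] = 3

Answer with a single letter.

Answer: B

Derivation:
Option A: A[0] 10->18, delta=8, new_sum=96+(8)=104
Option B: A[4] -2->26, delta=28, new_sum=96+(28)=124 <-- matches target
Option C: A[1] 48->19, delta=-29, new_sum=96+(-29)=67
Option D: A[2] -16->3, delta=19, new_sum=96+(19)=115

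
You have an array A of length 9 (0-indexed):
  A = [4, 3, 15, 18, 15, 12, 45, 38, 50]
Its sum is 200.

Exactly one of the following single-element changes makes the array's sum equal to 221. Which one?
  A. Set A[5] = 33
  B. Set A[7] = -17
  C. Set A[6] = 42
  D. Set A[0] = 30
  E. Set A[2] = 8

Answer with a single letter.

Answer: A

Derivation:
Option A: A[5] 12->33, delta=21, new_sum=200+(21)=221 <-- matches target
Option B: A[7] 38->-17, delta=-55, new_sum=200+(-55)=145
Option C: A[6] 45->42, delta=-3, new_sum=200+(-3)=197
Option D: A[0] 4->30, delta=26, new_sum=200+(26)=226
Option E: A[2] 15->8, delta=-7, new_sum=200+(-7)=193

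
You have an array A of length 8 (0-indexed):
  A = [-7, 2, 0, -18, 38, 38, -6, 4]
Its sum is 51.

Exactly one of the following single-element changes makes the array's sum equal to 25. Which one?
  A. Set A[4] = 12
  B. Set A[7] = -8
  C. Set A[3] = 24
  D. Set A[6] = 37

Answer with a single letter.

Option A: A[4] 38->12, delta=-26, new_sum=51+(-26)=25 <-- matches target
Option B: A[7] 4->-8, delta=-12, new_sum=51+(-12)=39
Option C: A[3] -18->24, delta=42, new_sum=51+(42)=93
Option D: A[6] -6->37, delta=43, new_sum=51+(43)=94

Answer: A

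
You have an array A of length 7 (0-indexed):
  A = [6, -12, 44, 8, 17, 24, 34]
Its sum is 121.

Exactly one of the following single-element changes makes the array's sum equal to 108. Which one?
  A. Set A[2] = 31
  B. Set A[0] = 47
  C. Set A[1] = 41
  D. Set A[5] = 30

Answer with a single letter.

Option A: A[2] 44->31, delta=-13, new_sum=121+(-13)=108 <-- matches target
Option B: A[0] 6->47, delta=41, new_sum=121+(41)=162
Option C: A[1] -12->41, delta=53, new_sum=121+(53)=174
Option D: A[5] 24->30, delta=6, new_sum=121+(6)=127

Answer: A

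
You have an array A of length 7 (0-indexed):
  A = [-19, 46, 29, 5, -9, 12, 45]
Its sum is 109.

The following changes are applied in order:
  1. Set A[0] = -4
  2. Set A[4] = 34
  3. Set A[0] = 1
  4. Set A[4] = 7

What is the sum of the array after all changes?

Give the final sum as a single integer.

Answer: 145

Derivation:
Initial sum: 109
Change 1: A[0] -19 -> -4, delta = 15, sum = 124
Change 2: A[4] -9 -> 34, delta = 43, sum = 167
Change 3: A[0] -4 -> 1, delta = 5, sum = 172
Change 4: A[4] 34 -> 7, delta = -27, sum = 145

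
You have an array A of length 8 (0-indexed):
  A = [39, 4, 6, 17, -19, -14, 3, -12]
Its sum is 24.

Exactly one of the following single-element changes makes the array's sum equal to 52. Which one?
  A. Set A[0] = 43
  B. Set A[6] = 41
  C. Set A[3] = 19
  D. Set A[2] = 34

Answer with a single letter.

Answer: D

Derivation:
Option A: A[0] 39->43, delta=4, new_sum=24+(4)=28
Option B: A[6] 3->41, delta=38, new_sum=24+(38)=62
Option C: A[3] 17->19, delta=2, new_sum=24+(2)=26
Option D: A[2] 6->34, delta=28, new_sum=24+(28)=52 <-- matches target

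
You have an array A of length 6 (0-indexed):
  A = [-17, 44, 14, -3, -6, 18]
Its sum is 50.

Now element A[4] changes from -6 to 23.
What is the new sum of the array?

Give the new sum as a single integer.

Answer: 79

Derivation:
Old value at index 4: -6
New value at index 4: 23
Delta = 23 - -6 = 29
New sum = old_sum + delta = 50 + (29) = 79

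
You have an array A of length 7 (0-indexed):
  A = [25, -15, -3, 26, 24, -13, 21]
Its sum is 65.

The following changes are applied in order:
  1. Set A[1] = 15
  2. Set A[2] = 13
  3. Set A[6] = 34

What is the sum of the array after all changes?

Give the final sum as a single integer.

Initial sum: 65
Change 1: A[1] -15 -> 15, delta = 30, sum = 95
Change 2: A[2] -3 -> 13, delta = 16, sum = 111
Change 3: A[6] 21 -> 34, delta = 13, sum = 124

Answer: 124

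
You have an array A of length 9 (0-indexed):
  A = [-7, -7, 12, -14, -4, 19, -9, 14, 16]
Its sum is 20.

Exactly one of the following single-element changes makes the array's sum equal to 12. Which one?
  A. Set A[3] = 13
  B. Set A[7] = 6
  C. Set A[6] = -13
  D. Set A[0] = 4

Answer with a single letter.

Option A: A[3] -14->13, delta=27, new_sum=20+(27)=47
Option B: A[7] 14->6, delta=-8, new_sum=20+(-8)=12 <-- matches target
Option C: A[6] -9->-13, delta=-4, new_sum=20+(-4)=16
Option D: A[0] -7->4, delta=11, new_sum=20+(11)=31

Answer: B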